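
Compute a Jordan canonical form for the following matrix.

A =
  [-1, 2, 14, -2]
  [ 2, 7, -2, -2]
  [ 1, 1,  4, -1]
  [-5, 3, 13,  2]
J_1(-3) ⊕ J_2(5) ⊕ J_1(5)

The characteristic polynomial is
  det(x·I − A) = x^4 - 12*x^3 + 30*x^2 + 100*x - 375 = (x - 5)^3*(x + 3)

Eigenvalues and multiplicities (the geometric multiplicity of λ is n − rank(A − λI), which equals the number of Jordan blocks for λ):
  λ = -3: algebraic multiplicity = 1, geometric multiplicity = 1
  λ = 5: algebraic multiplicity = 3, geometric multiplicity = 2

Determining the block sizes for each eigenvalue:
  λ = -3: one block (gm = 1), so the single block has size am = 1 → block sizes [1]
  λ = 5: 2 blocks summing to 3 forces exactly one block of size 2 and the rest size 1 → block sizes [2, 1]

Assembling the blocks gives a Jordan form
J =
  [-3, 0, 0, 0]
  [ 0, 5, 1, 0]
  [ 0, 0, 5, 0]
  [ 0, 0, 0, 5]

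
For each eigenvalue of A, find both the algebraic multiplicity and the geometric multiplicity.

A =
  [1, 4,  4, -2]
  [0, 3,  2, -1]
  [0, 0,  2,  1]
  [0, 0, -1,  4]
λ = 1: alg = 1, geom = 1; λ = 3: alg = 3, geom = 1

Step 1 — factor the characteristic polynomial to read off the algebraic multiplicities:
  χ_A(x) = (x - 3)^3*(x - 1)

Step 2 — compute geometric multiplicities via the rank-nullity identity g(λ) = n − rank(A − λI):
  rank(A − (1)·I) = 3, so dim ker(A − (1)·I) = n − 3 = 1
  rank(A − (3)·I) = 3, so dim ker(A − (3)·I) = n − 3 = 1

Summary:
  λ = 1: algebraic multiplicity = 1, geometric multiplicity = 1
  λ = 3: algebraic multiplicity = 3, geometric multiplicity = 1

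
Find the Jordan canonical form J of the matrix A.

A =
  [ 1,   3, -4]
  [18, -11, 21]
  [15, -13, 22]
J_3(4)

The characteristic polynomial is
  det(x·I − A) = x^3 - 12*x^2 + 48*x - 64 = (x - 4)^3

Eigenvalues and multiplicities (the geometric multiplicity of λ is n − rank(A − λI), which equals the number of Jordan blocks for λ):
  λ = 4: algebraic multiplicity = 3, geometric multiplicity = 1

Determining the block sizes for each eigenvalue:
  λ = 4: one block (gm = 1), so the single block has size am = 3 → block sizes [3]

Assembling the blocks gives a Jordan form
J =
  [4, 1, 0]
  [0, 4, 1]
  [0, 0, 4]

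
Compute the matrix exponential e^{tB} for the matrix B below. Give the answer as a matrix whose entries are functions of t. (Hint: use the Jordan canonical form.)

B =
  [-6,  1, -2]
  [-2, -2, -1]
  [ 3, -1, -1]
e^{tB} =
  [t^2*exp(-3*t)/2 - 3*t*exp(-3*t) + exp(-3*t), t*exp(-3*t), t^2*exp(-3*t)/2 - 2*t*exp(-3*t)]
  [t^2*exp(-3*t)/2 - 2*t*exp(-3*t), t*exp(-3*t) + exp(-3*t), t^2*exp(-3*t)/2 - t*exp(-3*t)]
  [-t^2*exp(-3*t)/2 + 3*t*exp(-3*t), -t*exp(-3*t), -t^2*exp(-3*t)/2 + 2*t*exp(-3*t) + exp(-3*t)]

Strategy: write B = P · J · P⁻¹ where J is a Jordan canonical form, so e^{tB} = P · e^{tJ} · P⁻¹, and e^{tJ} can be computed block-by-block.

B has Jordan form
J =
  [-3,  1,  0]
  [ 0, -3,  1]
  [ 0,  0, -3]
(up to reordering of blocks).

Per-block formulas:
  For a 3×3 Jordan block J_3(-3): exp(t · J_3(-3)) = e^(-3t)·(I + t·N + (t^2/2)·N^2), where N is the 3×3 nilpotent shift.

After assembling e^{tJ} and conjugating by P, we get:

e^{tB} =
  [t^2*exp(-3*t)/2 - 3*t*exp(-3*t) + exp(-3*t), t*exp(-3*t), t^2*exp(-3*t)/2 - 2*t*exp(-3*t)]
  [t^2*exp(-3*t)/2 - 2*t*exp(-3*t), t*exp(-3*t) + exp(-3*t), t^2*exp(-3*t)/2 - t*exp(-3*t)]
  [-t^2*exp(-3*t)/2 + 3*t*exp(-3*t), -t*exp(-3*t), -t^2*exp(-3*t)/2 + 2*t*exp(-3*t) + exp(-3*t)]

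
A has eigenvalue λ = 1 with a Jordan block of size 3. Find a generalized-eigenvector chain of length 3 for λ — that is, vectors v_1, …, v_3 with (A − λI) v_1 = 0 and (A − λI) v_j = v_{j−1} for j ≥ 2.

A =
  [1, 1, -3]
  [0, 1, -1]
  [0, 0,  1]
A Jordan chain for λ = 1 of length 3:
v_1 = (-1, 0, 0)ᵀ
v_2 = (-3, -1, 0)ᵀ
v_3 = (0, 0, 1)ᵀ

Let N = A − (1)·I. We want v_3 with N^3 v_3 = 0 but N^2 v_3 ≠ 0; then v_{j-1} := N · v_j for j = 3, …, 2.

Pick v_3 = (0, 0, 1)ᵀ.
Then v_2 = N · v_3 = (-3, -1, 0)ᵀ.
Then v_1 = N · v_2 = (-1, 0, 0)ᵀ.

Sanity check: (A − (1)·I) v_1 = (0, 0, 0)ᵀ = 0. ✓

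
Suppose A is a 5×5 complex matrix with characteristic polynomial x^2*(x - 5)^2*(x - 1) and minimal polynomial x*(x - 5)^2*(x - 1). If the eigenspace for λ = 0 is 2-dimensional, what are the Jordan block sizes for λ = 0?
Block sizes for λ = 0: [1, 1]

Step 1 — from the characteristic polynomial, algebraic multiplicity of λ = 0 is 2. From dim ker(A − (0)·I) = 2, there are exactly 2 Jordan blocks for λ = 0.
Step 2 — from the minimal polynomial, the factor (x − 0) tells us the largest block for λ = 0 has size 1.
Step 3 — with total size 2, 2 blocks, and largest block 1, the block sizes (in nonincreasing order) are [1, 1].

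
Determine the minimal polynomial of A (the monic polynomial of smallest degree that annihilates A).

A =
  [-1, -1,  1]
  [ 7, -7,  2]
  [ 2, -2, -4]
x^3 + 12*x^2 + 48*x + 64

The characteristic polynomial is χ_A(x) = (x + 4)^3, so the eigenvalues are known. The minimal polynomial is
  m_A(x) = Π_λ (x − λ)^{k_λ}
where k_λ is the size of the *largest* Jordan block for λ (equivalently, the smallest k with (A − λI)^k v = 0 for every generalised eigenvector v of λ).

  λ = -4: largest Jordan block has size 3, contributing (x + 4)^3

So m_A(x) = (x + 4)^3 = x^3 + 12*x^2 + 48*x + 64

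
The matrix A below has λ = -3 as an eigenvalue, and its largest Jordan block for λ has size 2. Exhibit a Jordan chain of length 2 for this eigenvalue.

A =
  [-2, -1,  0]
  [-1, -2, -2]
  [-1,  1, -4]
A Jordan chain for λ = -3 of length 2:
v_1 = (1, 1, 0)ᵀ
v_2 = (1, 0, -1)ᵀ

Let N = A − (-3)·I. We want v_2 with N^2 v_2 = 0 but N^1 v_2 ≠ 0; then v_{j-1} := N · v_j for j = 2, …, 2.

Pick v_2 = (1, 0, -1)ᵀ.
Then v_1 = N · v_2 = (1, 1, 0)ᵀ.

Sanity check: (A − (-3)·I) v_1 = (0, 0, 0)ᵀ = 0. ✓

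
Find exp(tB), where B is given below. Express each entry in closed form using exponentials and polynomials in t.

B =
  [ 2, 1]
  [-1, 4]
e^{tB} =
  [-t*exp(3*t) + exp(3*t), t*exp(3*t)]
  [-t*exp(3*t), t*exp(3*t) + exp(3*t)]

Strategy: write B = P · J · P⁻¹ where J is a Jordan canonical form, so e^{tB} = P · e^{tJ} · P⁻¹, and e^{tJ} can be computed block-by-block.

B has Jordan form
J =
  [3, 1]
  [0, 3]
(up to reordering of blocks).

Per-block formulas:
  For a 2×2 Jordan block J_2(3): exp(t · J_2(3)) = e^(3t)·(I + t·N), where N is the 2×2 nilpotent shift.

After assembling e^{tJ} and conjugating by P, we get:

e^{tB} =
  [-t*exp(3*t) + exp(3*t), t*exp(3*t)]
  [-t*exp(3*t), t*exp(3*t) + exp(3*t)]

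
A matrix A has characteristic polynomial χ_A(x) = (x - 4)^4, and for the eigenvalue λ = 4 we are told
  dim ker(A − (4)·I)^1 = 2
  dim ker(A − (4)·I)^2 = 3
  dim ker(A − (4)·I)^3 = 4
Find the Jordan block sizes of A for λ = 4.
Block sizes for λ = 4: [3, 1]

From the dimensions of kernels of powers, the number of Jordan blocks of size at least j is d_j − d_{j−1} where d_j = dim ker(N^j) (with d_0 = 0). Computing the differences gives [2, 1, 1].
The number of blocks of size exactly k is (#blocks of size ≥ k) − (#blocks of size ≥ k + 1), so the partition is: 1 block(s) of size 1, 1 block(s) of size 3.
In nonincreasing order the block sizes are [3, 1].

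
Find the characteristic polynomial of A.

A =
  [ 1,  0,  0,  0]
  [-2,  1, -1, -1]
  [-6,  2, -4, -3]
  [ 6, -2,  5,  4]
x^4 - 2*x^3 + 2*x - 1

Expanding det(x·I − A) (e.g. by cofactor expansion or by noting that A is similar to its Jordan form J, which has the same characteristic polynomial as A) gives
  χ_A(x) = x^4 - 2*x^3 + 2*x - 1
which factors as (x - 1)^3*(x + 1). The eigenvalues (with algebraic multiplicities) are λ = -1 with multiplicity 1, λ = 1 with multiplicity 3.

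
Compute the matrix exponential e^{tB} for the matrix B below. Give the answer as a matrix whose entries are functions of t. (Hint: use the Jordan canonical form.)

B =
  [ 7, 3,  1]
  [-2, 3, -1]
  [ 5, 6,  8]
e^{tB} =
  [t*exp(6*t) + exp(6*t), 3*t*exp(6*t), t*exp(6*t)]
  [-t^2*exp(6*t)/2 - 2*t*exp(6*t), -3*t^2*exp(6*t)/2 - 3*t*exp(6*t) + exp(6*t), -t^2*exp(6*t)/2 - t*exp(6*t)]
  [3*t^2*exp(6*t)/2 + 5*t*exp(6*t), 9*t^2*exp(6*t)/2 + 6*t*exp(6*t), 3*t^2*exp(6*t)/2 + 2*t*exp(6*t) + exp(6*t)]

Strategy: write B = P · J · P⁻¹ where J is a Jordan canonical form, so e^{tB} = P · e^{tJ} · P⁻¹, and e^{tJ} can be computed block-by-block.

B has Jordan form
J =
  [6, 1, 0]
  [0, 6, 1]
  [0, 0, 6]
(up to reordering of blocks).

Per-block formulas:
  For a 3×3 Jordan block J_3(6): exp(t · J_3(6)) = e^(6t)·(I + t·N + (t^2/2)·N^2), where N is the 3×3 nilpotent shift.

After assembling e^{tJ} and conjugating by P, we get:

e^{tB} =
  [t*exp(6*t) + exp(6*t), 3*t*exp(6*t), t*exp(6*t)]
  [-t^2*exp(6*t)/2 - 2*t*exp(6*t), -3*t^2*exp(6*t)/2 - 3*t*exp(6*t) + exp(6*t), -t^2*exp(6*t)/2 - t*exp(6*t)]
  [3*t^2*exp(6*t)/2 + 5*t*exp(6*t), 9*t^2*exp(6*t)/2 + 6*t*exp(6*t), 3*t^2*exp(6*t)/2 + 2*t*exp(6*t) + exp(6*t)]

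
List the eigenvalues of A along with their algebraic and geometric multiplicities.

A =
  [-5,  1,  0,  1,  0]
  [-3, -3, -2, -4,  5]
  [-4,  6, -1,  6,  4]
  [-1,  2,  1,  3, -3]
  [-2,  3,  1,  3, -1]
λ = -3: alg = 3, geom = 1; λ = 1: alg = 2, geom = 1

Step 1 — factor the characteristic polynomial to read off the algebraic multiplicities:
  χ_A(x) = (x - 1)^2*(x + 3)^3

Step 2 — compute geometric multiplicities via the rank-nullity identity g(λ) = n − rank(A − λI):
  rank(A − (-3)·I) = 4, so dim ker(A − (-3)·I) = n − 4 = 1
  rank(A − (1)·I) = 4, so dim ker(A − (1)·I) = n − 4 = 1

Summary:
  λ = -3: algebraic multiplicity = 3, geometric multiplicity = 1
  λ = 1: algebraic multiplicity = 2, geometric multiplicity = 1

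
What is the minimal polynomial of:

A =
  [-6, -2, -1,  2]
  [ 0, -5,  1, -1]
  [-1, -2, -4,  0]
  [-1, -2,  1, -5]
x^2 + 10*x + 25

The characteristic polynomial is χ_A(x) = (x + 5)^4, so the eigenvalues are known. The minimal polynomial is
  m_A(x) = Π_λ (x − λ)^{k_λ}
where k_λ is the size of the *largest* Jordan block for λ (equivalently, the smallest k with (A − λI)^k v = 0 for every generalised eigenvector v of λ).

  λ = -5: largest Jordan block has size 2, contributing (x + 5)^2

So m_A(x) = (x + 5)^2 = x^2 + 10*x + 25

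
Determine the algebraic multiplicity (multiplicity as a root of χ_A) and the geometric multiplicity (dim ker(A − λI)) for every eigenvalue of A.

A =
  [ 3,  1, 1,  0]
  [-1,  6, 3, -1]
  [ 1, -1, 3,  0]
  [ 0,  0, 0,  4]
λ = 4: alg = 4, geom = 2

Step 1 — factor the characteristic polynomial to read off the algebraic multiplicities:
  χ_A(x) = (x - 4)^4

Step 2 — compute geometric multiplicities via the rank-nullity identity g(λ) = n − rank(A − λI):
  rank(A − (4)·I) = 2, so dim ker(A − (4)·I) = n − 2 = 2

Summary:
  λ = 4: algebraic multiplicity = 4, geometric multiplicity = 2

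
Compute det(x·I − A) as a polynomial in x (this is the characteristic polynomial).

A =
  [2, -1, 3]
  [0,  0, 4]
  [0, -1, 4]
x^3 - 6*x^2 + 12*x - 8

Expanding det(x·I − A) (e.g. by cofactor expansion or by noting that A is similar to its Jordan form J, which has the same characteristic polynomial as A) gives
  χ_A(x) = x^3 - 6*x^2 + 12*x - 8
which factors as (x - 2)^3. The eigenvalues (with algebraic multiplicities) are λ = 2 with multiplicity 3.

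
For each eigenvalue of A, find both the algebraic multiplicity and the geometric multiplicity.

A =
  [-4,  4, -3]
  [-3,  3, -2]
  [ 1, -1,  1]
λ = 0: alg = 3, geom = 1

Step 1 — factor the characteristic polynomial to read off the algebraic multiplicities:
  χ_A(x) = x^3

Step 2 — compute geometric multiplicities via the rank-nullity identity g(λ) = n − rank(A − λI):
  rank(A − (0)·I) = 2, so dim ker(A − (0)·I) = n − 2 = 1

Summary:
  λ = 0: algebraic multiplicity = 3, geometric multiplicity = 1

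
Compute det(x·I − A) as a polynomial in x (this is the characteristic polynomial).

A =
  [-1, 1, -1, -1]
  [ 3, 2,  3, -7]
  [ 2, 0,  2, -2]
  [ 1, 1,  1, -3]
x^4

Expanding det(x·I − A) (e.g. by cofactor expansion or by noting that A is similar to its Jordan form J, which has the same characteristic polynomial as A) gives
  χ_A(x) = x^4
which factors as x^4. The eigenvalues (with algebraic multiplicities) are λ = 0 with multiplicity 4.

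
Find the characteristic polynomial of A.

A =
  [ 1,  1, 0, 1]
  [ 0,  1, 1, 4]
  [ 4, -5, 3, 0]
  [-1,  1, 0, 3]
x^4 - 8*x^3 + 24*x^2 - 32*x + 16

Expanding det(x·I − A) (e.g. by cofactor expansion or by noting that A is similar to its Jordan form J, which has the same characteristic polynomial as A) gives
  χ_A(x) = x^4 - 8*x^3 + 24*x^2 - 32*x + 16
which factors as (x - 2)^4. The eigenvalues (with algebraic multiplicities) are λ = 2 with multiplicity 4.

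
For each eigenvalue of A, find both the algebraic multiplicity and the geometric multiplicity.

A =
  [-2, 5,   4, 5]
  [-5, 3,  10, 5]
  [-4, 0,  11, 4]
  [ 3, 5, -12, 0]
λ = 3: alg = 4, geom = 2

Step 1 — factor the characteristic polynomial to read off the algebraic multiplicities:
  χ_A(x) = (x - 3)^4

Step 2 — compute geometric multiplicities via the rank-nullity identity g(λ) = n − rank(A − λI):
  rank(A − (3)·I) = 2, so dim ker(A − (3)·I) = n − 2 = 2

Summary:
  λ = 3: algebraic multiplicity = 4, geometric multiplicity = 2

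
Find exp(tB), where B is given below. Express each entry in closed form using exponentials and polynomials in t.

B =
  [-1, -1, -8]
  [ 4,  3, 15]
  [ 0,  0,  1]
e^{tB} =
  [-2*t*exp(t) + exp(t), -t*exp(t), t^2*exp(t)/2 - 8*t*exp(t)]
  [4*t*exp(t), 2*t*exp(t) + exp(t), -t^2*exp(t) + 15*t*exp(t)]
  [0, 0, exp(t)]

Strategy: write B = P · J · P⁻¹ where J is a Jordan canonical form, so e^{tB} = P · e^{tJ} · P⁻¹, and e^{tJ} can be computed block-by-block.

B has Jordan form
J =
  [1, 1, 0]
  [0, 1, 1]
  [0, 0, 1]
(up to reordering of blocks).

Per-block formulas:
  For a 3×3 Jordan block J_3(1): exp(t · J_3(1)) = e^(1t)·(I + t·N + (t^2/2)·N^2), where N is the 3×3 nilpotent shift.

After assembling e^{tJ} and conjugating by P, we get:

e^{tB} =
  [-2*t*exp(t) + exp(t), -t*exp(t), t^2*exp(t)/2 - 8*t*exp(t)]
  [4*t*exp(t), 2*t*exp(t) + exp(t), -t^2*exp(t) + 15*t*exp(t)]
  [0, 0, exp(t)]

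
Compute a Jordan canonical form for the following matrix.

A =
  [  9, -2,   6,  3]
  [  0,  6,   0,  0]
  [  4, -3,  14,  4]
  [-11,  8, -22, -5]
J_2(6) ⊕ J_2(6)

The characteristic polynomial is
  det(x·I − A) = x^4 - 24*x^3 + 216*x^2 - 864*x + 1296 = (x - 6)^4

Eigenvalues and multiplicities (the geometric multiplicity of λ is n − rank(A − λI), which equals the number of Jordan blocks for λ):
  λ = 6: algebraic multiplicity = 4, geometric multiplicity = 2

Determining the block sizes for each eigenvalue:
  λ = 6: with am = 4 and gm = 2, the partition is not yet determined (e.g. several partitions of 4 into 2 parts exist). Let N = A − (6)·I. Computing rank(N^1) = 2, rank(N^2) = 0; the number of blocks of size ≥ j is rank(N^{j−1}) − rank(N^j), giving [2, 2]. So we have 2 block(s) of size 2 → block sizes [2, 2]

Assembling the blocks gives a Jordan form
J =
  [6, 1, 0, 0]
  [0, 6, 0, 0]
  [0, 0, 6, 1]
  [0, 0, 0, 6]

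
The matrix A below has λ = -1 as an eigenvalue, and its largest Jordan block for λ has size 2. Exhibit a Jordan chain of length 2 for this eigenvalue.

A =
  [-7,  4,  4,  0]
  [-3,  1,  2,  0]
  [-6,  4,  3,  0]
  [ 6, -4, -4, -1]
A Jordan chain for λ = -1 of length 2:
v_1 = (-6, -3, -6, 6)ᵀ
v_2 = (1, 0, 0, 0)ᵀ

Let N = A − (-1)·I. We want v_2 with N^2 v_2 = 0 but N^1 v_2 ≠ 0; then v_{j-1} := N · v_j for j = 2, …, 2.

Pick v_2 = (1, 0, 0, 0)ᵀ.
Then v_1 = N · v_2 = (-6, -3, -6, 6)ᵀ.

Sanity check: (A − (-1)·I) v_1 = (0, 0, 0, 0)ᵀ = 0. ✓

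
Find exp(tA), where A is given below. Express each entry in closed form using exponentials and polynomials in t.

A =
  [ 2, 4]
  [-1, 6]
e^{tA} =
  [-2*t*exp(4*t) + exp(4*t), 4*t*exp(4*t)]
  [-t*exp(4*t), 2*t*exp(4*t) + exp(4*t)]

Strategy: write A = P · J · P⁻¹ where J is a Jordan canonical form, so e^{tA} = P · e^{tJ} · P⁻¹, and e^{tJ} can be computed block-by-block.

A has Jordan form
J =
  [4, 1]
  [0, 4]
(up to reordering of blocks).

Per-block formulas:
  For a 2×2 Jordan block J_2(4): exp(t · J_2(4)) = e^(4t)·(I + t·N), where N is the 2×2 nilpotent shift.

After assembling e^{tJ} and conjugating by P, we get:

e^{tA} =
  [-2*t*exp(4*t) + exp(4*t), 4*t*exp(4*t)]
  [-t*exp(4*t), 2*t*exp(4*t) + exp(4*t)]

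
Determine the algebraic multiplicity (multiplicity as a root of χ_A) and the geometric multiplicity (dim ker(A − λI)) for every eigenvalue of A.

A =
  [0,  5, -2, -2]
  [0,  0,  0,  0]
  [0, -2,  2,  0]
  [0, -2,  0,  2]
λ = 0: alg = 2, geom = 1; λ = 2: alg = 2, geom = 2

Step 1 — factor the characteristic polynomial to read off the algebraic multiplicities:
  χ_A(x) = x^2*(x - 2)^2

Step 2 — compute geometric multiplicities via the rank-nullity identity g(λ) = n − rank(A − λI):
  rank(A − (0)·I) = 3, so dim ker(A − (0)·I) = n − 3 = 1
  rank(A − (2)·I) = 2, so dim ker(A − (2)·I) = n − 2 = 2

Summary:
  λ = 0: algebraic multiplicity = 2, geometric multiplicity = 1
  λ = 2: algebraic multiplicity = 2, geometric multiplicity = 2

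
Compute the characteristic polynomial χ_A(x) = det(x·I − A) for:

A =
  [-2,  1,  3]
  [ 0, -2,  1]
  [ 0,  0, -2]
x^3 + 6*x^2 + 12*x + 8

Expanding det(x·I − A) (e.g. by cofactor expansion or by noting that A is similar to its Jordan form J, which has the same characteristic polynomial as A) gives
  χ_A(x) = x^3 + 6*x^2 + 12*x + 8
which factors as (x + 2)^3. The eigenvalues (with algebraic multiplicities) are λ = -2 with multiplicity 3.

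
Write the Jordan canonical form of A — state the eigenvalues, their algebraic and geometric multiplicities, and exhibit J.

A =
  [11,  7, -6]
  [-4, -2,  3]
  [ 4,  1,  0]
J_3(3)

The characteristic polynomial is
  det(x·I − A) = x^3 - 9*x^2 + 27*x - 27 = (x - 3)^3

Eigenvalues and multiplicities (the geometric multiplicity of λ is n − rank(A − λI), which equals the number of Jordan blocks for λ):
  λ = 3: algebraic multiplicity = 3, geometric multiplicity = 1

Determining the block sizes for each eigenvalue:
  λ = 3: one block (gm = 1), so the single block has size am = 3 → block sizes [3]

Assembling the blocks gives a Jordan form
J =
  [3, 1, 0]
  [0, 3, 1]
  [0, 0, 3]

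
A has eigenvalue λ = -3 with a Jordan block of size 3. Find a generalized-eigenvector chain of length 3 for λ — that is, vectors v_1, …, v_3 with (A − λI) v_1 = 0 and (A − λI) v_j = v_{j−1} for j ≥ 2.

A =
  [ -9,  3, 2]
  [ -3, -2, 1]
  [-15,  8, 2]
A Jordan chain for λ = -3 of length 3:
v_1 = (-3, 0, -9)ᵀ
v_2 = (-6, -3, -15)ᵀ
v_3 = (1, 0, 0)ᵀ

Let N = A − (-3)·I. We want v_3 with N^3 v_3 = 0 but N^2 v_3 ≠ 0; then v_{j-1} := N · v_j for j = 3, …, 2.

Pick v_3 = (1, 0, 0)ᵀ.
Then v_2 = N · v_3 = (-6, -3, -15)ᵀ.
Then v_1 = N · v_2 = (-3, 0, -9)ᵀ.

Sanity check: (A − (-3)·I) v_1 = (0, 0, 0)ᵀ = 0. ✓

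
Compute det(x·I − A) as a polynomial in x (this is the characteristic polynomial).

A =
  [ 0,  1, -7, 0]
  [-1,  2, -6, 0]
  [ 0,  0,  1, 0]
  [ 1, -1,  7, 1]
x^4 - 4*x^3 + 6*x^2 - 4*x + 1

Expanding det(x·I − A) (e.g. by cofactor expansion or by noting that A is similar to its Jordan form J, which has the same characteristic polynomial as A) gives
  χ_A(x) = x^4 - 4*x^3 + 6*x^2 - 4*x + 1
which factors as (x - 1)^4. The eigenvalues (with algebraic multiplicities) are λ = 1 with multiplicity 4.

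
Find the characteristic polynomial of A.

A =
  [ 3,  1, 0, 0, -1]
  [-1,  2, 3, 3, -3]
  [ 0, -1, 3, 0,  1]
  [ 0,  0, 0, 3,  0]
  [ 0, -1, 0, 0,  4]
x^5 - 15*x^4 + 90*x^3 - 270*x^2 + 405*x - 243

Expanding det(x·I − A) (e.g. by cofactor expansion or by noting that A is similar to its Jordan form J, which has the same characteristic polynomial as A) gives
  χ_A(x) = x^5 - 15*x^4 + 90*x^3 - 270*x^2 + 405*x - 243
which factors as (x - 3)^5. The eigenvalues (with algebraic multiplicities) are λ = 3 with multiplicity 5.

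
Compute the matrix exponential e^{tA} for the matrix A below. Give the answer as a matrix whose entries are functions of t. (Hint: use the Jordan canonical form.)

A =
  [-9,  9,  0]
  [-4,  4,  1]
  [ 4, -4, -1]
e^{tA} =
  [-6*t*exp(-3*t) + exp(-3*t), 6*t*exp(-3*t) + 1 - exp(-3*t), -3*t*exp(-3*t) + 1 - exp(-3*t)]
  [-4*t*exp(-3*t), 4*t*exp(-3*t) + 1, -2*t*exp(-3*t) + 1 - exp(-3*t)]
  [4*t*exp(-3*t), -4*t*exp(-3*t), 2*t*exp(-3*t) + exp(-3*t)]

Strategy: write A = P · J · P⁻¹ where J is a Jordan canonical form, so e^{tA} = P · e^{tJ} · P⁻¹, and e^{tJ} can be computed block-by-block.

A has Jordan form
J =
  [-3,  1, 0]
  [ 0, -3, 0]
  [ 0,  0, 0]
(up to reordering of blocks).

Per-block formulas:
  For a 1×1 block at λ = 0: exp(t · [0]) = [e^(0t)].
  For a 2×2 Jordan block J_2(-3): exp(t · J_2(-3)) = e^(-3t)·(I + t·N), where N is the 2×2 nilpotent shift.

After assembling e^{tJ} and conjugating by P, we get:

e^{tA} =
  [-6*t*exp(-3*t) + exp(-3*t), 6*t*exp(-3*t) + 1 - exp(-3*t), -3*t*exp(-3*t) + 1 - exp(-3*t)]
  [-4*t*exp(-3*t), 4*t*exp(-3*t) + 1, -2*t*exp(-3*t) + 1 - exp(-3*t)]
  [4*t*exp(-3*t), -4*t*exp(-3*t), 2*t*exp(-3*t) + exp(-3*t)]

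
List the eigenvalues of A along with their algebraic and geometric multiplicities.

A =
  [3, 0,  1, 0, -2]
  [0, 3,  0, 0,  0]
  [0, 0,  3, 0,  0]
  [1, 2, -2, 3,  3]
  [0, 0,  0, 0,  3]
λ = 3: alg = 5, geom = 3

Step 1 — factor the characteristic polynomial to read off the algebraic multiplicities:
  χ_A(x) = (x - 3)^5

Step 2 — compute geometric multiplicities via the rank-nullity identity g(λ) = n − rank(A − λI):
  rank(A − (3)·I) = 2, so dim ker(A − (3)·I) = n − 2 = 3

Summary:
  λ = 3: algebraic multiplicity = 5, geometric multiplicity = 3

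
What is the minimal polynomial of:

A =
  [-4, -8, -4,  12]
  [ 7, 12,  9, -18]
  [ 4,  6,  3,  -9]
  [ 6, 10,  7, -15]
x^4 + 4*x^3

The characteristic polynomial is χ_A(x) = x^3*(x + 4), so the eigenvalues are known. The minimal polynomial is
  m_A(x) = Π_λ (x − λ)^{k_λ}
where k_λ is the size of the *largest* Jordan block for λ (equivalently, the smallest k with (A − λI)^k v = 0 for every generalised eigenvector v of λ).

  λ = -4: largest Jordan block has size 1, contributing (x + 4)
  λ = 0: largest Jordan block has size 3, contributing (x − 0)^3

So m_A(x) = x^3*(x + 4) = x^4 + 4*x^3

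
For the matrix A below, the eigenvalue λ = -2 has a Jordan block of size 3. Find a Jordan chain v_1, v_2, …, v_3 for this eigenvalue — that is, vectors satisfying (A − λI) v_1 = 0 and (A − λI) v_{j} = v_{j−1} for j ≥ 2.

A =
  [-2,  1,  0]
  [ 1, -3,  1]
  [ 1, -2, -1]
A Jordan chain for λ = -2 of length 3:
v_1 = (1, 0, -1)ᵀ
v_2 = (0, 1, 1)ᵀ
v_3 = (1, 0, 0)ᵀ

Let N = A − (-2)·I. We want v_3 with N^3 v_3 = 0 but N^2 v_3 ≠ 0; then v_{j-1} := N · v_j for j = 3, …, 2.

Pick v_3 = (1, 0, 0)ᵀ.
Then v_2 = N · v_3 = (0, 1, 1)ᵀ.
Then v_1 = N · v_2 = (1, 0, -1)ᵀ.

Sanity check: (A − (-2)·I) v_1 = (0, 0, 0)ᵀ = 0. ✓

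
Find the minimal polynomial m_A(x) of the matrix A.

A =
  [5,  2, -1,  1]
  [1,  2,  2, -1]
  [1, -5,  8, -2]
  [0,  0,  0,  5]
x^3 - 15*x^2 + 75*x - 125

The characteristic polynomial is χ_A(x) = (x - 5)^4, so the eigenvalues are known. The minimal polynomial is
  m_A(x) = Π_λ (x − λ)^{k_λ}
where k_λ is the size of the *largest* Jordan block for λ (equivalently, the smallest k with (A − λI)^k v = 0 for every generalised eigenvector v of λ).

  λ = 5: largest Jordan block has size 3, contributing (x − 5)^3

So m_A(x) = (x - 5)^3 = x^3 - 15*x^2 + 75*x - 125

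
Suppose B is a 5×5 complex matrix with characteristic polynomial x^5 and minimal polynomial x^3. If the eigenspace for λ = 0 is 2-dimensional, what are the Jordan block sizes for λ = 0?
Block sizes for λ = 0: [3, 2]

Step 1 — from the characteristic polynomial, algebraic multiplicity of λ = 0 is 5. From dim ker(B − (0)·I) = 2, there are exactly 2 Jordan blocks for λ = 0.
Step 2 — from the minimal polynomial, the factor (x − 0)^3 tells us the largest block for λ = 0 has size 3.
Step 3 — with total size 5, 2 blocks, and largest block 3, the block sizes (in nonincreasing order) are [3, 2].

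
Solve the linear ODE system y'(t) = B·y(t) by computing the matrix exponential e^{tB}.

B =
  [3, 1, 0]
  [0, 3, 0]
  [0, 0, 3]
e^{tB} =
  [exp(3*t), t*exp(3*t), 0]
  [0, exp(3*t), 0]
  [0, 0, exp(3*t)]

Strategy: write B = P · J · P⁻¹ where J is a Jordan canonical form, so e^{tB} = P · e^{tJ} · P⁻¹, and e^{tJ} can be computed block-by-block.

B has Jordan form
J =
  [3, 1, 0]
  [0, 3, 0]
  [0, 0, 3]
(up to reordering of blocks).

Per-block formulas:
  For a 2×2 Jordan block J_2(3): exp(t · J_2(3)) = e^(3t)·(I + t·N), where N is the 2×2 nilpotent shift.
  For a 1×1 block at λ = 3: exp(t · [3]) = [e^(3t)].

After assembling e^{tJ} and conjugating by P, we get:

e^{tB} =
  [exp(3*t), t*exp(3*t), 0]
  [0, exp(3*t), 0]
  [0, 0, exp(3*t)]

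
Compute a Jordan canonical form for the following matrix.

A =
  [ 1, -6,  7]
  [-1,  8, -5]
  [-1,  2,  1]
J_2(2) ⊕ J_1(6)

The characteristic polynomial is
  det(x·I − A) = x^3 - 10*x^2 + 28*x - 24 = (x - 6)*(x - 2)^2

Eigenvalues and multiplicities (the geometric multiplicity of λ is n − rank(A − λI), which equals the number of Jordan blocks for λ):
  λ = 2: algebraic multiplicity = 2, geometric multiplicity = 1
  λ = 6: algebraic multiplicity = 1, geometric multiplicity = 1

Determining the block sizes for each eigenvalue:
  λ = 2: one block (gm = 1), so the single block has size am = 2 → block sizes [2]
  λ = 6: one block (gm = 1), so the single block has size am = 1 → block sizes [1]

Assembling the blocks gives a Jordan form
J =
  [2, 1, 0]
  [0, 2, 0]
  [0, 0, 6]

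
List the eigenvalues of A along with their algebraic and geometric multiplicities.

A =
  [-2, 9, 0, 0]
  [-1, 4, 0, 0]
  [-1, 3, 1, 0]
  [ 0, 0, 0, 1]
λ = 1: alg = 4, geom = 3

Step 1 — factor the characteristic polynomial to read off the algebraic multiplicities:
  χ_A(x) = (x - 1)^4

Step 2 — compute geometric multiplicities via the rank-nullity identity g(λ) = n − rank(A − λI):
  rank(A − (1)·I) = 1, so dim ker(A − (1)·I) = n − 1 = 3

Summary:
  λ = 1: algebraic multiplicity = 4, geometric multiplicity = 3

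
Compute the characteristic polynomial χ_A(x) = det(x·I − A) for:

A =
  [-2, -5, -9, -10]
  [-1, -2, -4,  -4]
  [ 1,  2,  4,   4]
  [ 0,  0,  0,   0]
x^4

Expanding det(x·I − A) (e.g. by cofactor expansion or by noting that A is similar to its Jordan form J, which has the same characteristic polynomial as A) gives
  χ_A(x) = x^4
which factors as x^4. The eigenvalues (with algebraic multiplicities) are λ = 0 with multiplicity 4.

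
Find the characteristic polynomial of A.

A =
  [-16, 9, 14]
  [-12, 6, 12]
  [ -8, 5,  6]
x^3 + 4*x^2 + 4*x

Expanding det(x·I − A) (e.g. by cofactor expansion or by noting that A is similar to its Jordan form J, which has the same characteristic polynomial as A) gives
  χ_A(x) = x^3 + 4*x^2 + 4*x
which factors as x*(x + 2)^2. The eigenvalues (with algebraic multiplicities) are λ = -2 with multiplicity 2, λ = 0 with multiplicity 1.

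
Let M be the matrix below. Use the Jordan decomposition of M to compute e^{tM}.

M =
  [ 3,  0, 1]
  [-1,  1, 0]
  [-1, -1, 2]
e^{tM} =
  [t*exp(2*t) + exp(2*t), -t^2*exp(2*t)/2, t^2*exp(2*t)/2 + t*exp(2*t)]
  [-t*exp(2*t), t^2*exp(2*t)/2 - t*exp(2*t) + exp(2*t), -t^2*exp(2*t)/2]
  [-t*exp(2*t), t^2*exp(2*t)/2 - t*exp(2*t), -t^2*exp(2*t)/2 + exp(2*t)]

Strategy: write M = P · J · P⁻¹ where J is a Jordan canonical form, so e^{tM} = P · e^{tJ} · P⁻¹, and e^{tJ} can be computed block-by-block.

M has Jordan form
J =
  [2, 1, 0]
  [0, 2, 1]
  [0, 0, 2]
(up to reordering of blocks).

Per-block formulas:
  For a 3×3 Jordan block J_3(2): exp(t · J_3(2)) = e^(2t)·(I + t·N + (t^2/2)·N^2), where N is the 3×3 nilpotent shift.

After assembling e^{tJ} and conjugating by P, we get:

e^{tM} =
  [t*exp(2*t) + exp(2*t), -t^2*exp(2*t)/2, t^2*exp(2*t)/2 + t*exp(2*t)]
  [-t*exp(2*t), t^2*exp(2*t)/2 - t*exp(2*t) + exp(2*t), -t^2*exp(2*t)/2]
  [-t*exp(2*t), t^2*exp(2*t)/2 - t*exp(2*t), -t^2*exp(2*t)/2 + exp(2*t)]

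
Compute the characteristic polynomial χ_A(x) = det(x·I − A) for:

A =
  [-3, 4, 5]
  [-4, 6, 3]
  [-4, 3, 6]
x^3 - 9*x^2 + 27*x - 27

Expanding det(x·I − A) (e.g. by cofactor expansion or by noting that A is similar to its Jordan form J, which has the same characteristic polynomial as A) gives
  χ_A(x) = x^3 - 9*x^2 + 27*x - 27
which factors as (x - 3)^3. The eigenvalues (with algebraic multiplicities) are λ = 3 with multiplicity 3.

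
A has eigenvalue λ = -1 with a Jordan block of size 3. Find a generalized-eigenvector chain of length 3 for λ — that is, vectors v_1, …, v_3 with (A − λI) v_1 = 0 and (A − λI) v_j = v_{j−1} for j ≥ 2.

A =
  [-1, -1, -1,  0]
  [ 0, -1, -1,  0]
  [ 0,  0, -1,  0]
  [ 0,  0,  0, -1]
A Jordan chain for λ = -1 of length 3:
v_1 = (1, 0, 0, 0)ᵀ
v_2 = (-1, -1, 0, 0)ᵀ
v_3 = (0, 0, 1, 0)ᵀ

Let N = A − (-1)·I. We want v_3 with N^3 v_3 = 0 but N^2 v_3 ≠ 0; then v_{j-1} := N · v_j for j = 3, …, 2.

Pick v_3 = (0, 0, 1, 0)ᵀ.
Then v_2 = N · v_3 = (-1, -1, 0, 0)ᵀ.
Then v_1 = N · v_2 = (1, 0, 0, 0)ᵀ.

Sanity check: (A − (-1)·I) v_1 = (0, 0, 0, 0)ᵀ = 0. ✓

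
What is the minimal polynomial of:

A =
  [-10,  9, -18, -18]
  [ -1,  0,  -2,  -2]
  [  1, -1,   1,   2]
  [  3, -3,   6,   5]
x^2 + 2*x + 1

The characteristic polynomial is χ_A(x) = (x + 1)^4, so the eigenvalues are known. The minimal polynomial is
  m_A(x) = Π_λ (x − λ)^{k_λ}
where k_λ is the size of the *largest* Jordan block for λ (equivalently, the smallest k with (A − λI)^k v = 0 for every generalised eigenvector v of λ).

  λ = -1: largest Jordan block has size 2, contributing (x + 1)^2

So m_A(x) = (x + 1)^2 = x^2 + 2*x + 1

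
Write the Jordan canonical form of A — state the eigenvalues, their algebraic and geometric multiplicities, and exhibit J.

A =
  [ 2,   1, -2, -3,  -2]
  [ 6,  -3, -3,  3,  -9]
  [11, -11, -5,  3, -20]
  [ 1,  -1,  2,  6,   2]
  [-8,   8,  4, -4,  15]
J_3(3) ⊕ J_1(3) ⊕ J_1(3)

The characteristic polynomial is
  det(x·I − A) = x^5 - 15*x^4 + 90*x^3 - 270*x^2 + 405*x - 243 = (x - 3)^5

Eigenvalues and multiplicities (the geometric multiplicity of λ is n − rank(A − λI), which equals the number of Jordan blocks for λ):
  λ = 3: algebraic multiplicity = 5, geometric multiplicity = 3

Determining the block sizes for each eigenvalue:
  λ = 3: with am = 5 and gm = 3, the partition is not yet determined (e.g. several partitions of 5 into 3 parts exist). Let N = A − (3)·I. Computing rank(N^1) = 2, rank(N^2) = 1, rank(N^3) = 0; the number of blocks of size ≥ j is rank(N^{j−1}) − rank(N^j), giving [3, 1, 1]. So we have 1 block(s) of size 3, 2 block(s) of size 1 → block sizes [3, 1, 1]

Assembling the blocks gives a Jordan form
J =
  [3, 1, 0, 0, 0]
  [0, 3, 1, 0, 0]
  [0, 0, 3, 0, 0]
  [0, 0, 0, 3, 0]
  [0, 0, 0, 0, 3]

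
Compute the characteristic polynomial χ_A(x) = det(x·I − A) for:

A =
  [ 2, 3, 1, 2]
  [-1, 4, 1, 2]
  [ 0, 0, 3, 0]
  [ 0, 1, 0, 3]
x^4 - 12*x^3 + 54*x^2 - 108*x + 81

Expanding det(x·I − A) (e.g. by cofactor expansion or by noting that A is similar to its Jordan form J, which has the same characteristic polynomial as A) gives
  χ_A(x) = x^4 - 12*x^3 + 54*x^2 - 108*x + 81
which factors as (x - 3)^4. The eigenvalues (with algebraic multiplicities) are λ = 3 with multiplicity 4.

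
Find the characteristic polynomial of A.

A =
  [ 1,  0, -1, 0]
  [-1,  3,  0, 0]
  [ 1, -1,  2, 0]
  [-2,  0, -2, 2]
x^4 - 8*x^3 + 24*x^2 - 32*x + 16

Expanding det(x·I − A) (e.g. by cofactor expansion or by noting that A is similar to its Jordan form J, which has the same characteristic polynomial as A) gives
  χ_A(x) = x^4 - 8*x^3 + 24*x^2 - 32*x + 16
which factors as (x - 2)^4. The eigenvalues (with algebraic multiplicities) are λ = 2 with multiplicity 4.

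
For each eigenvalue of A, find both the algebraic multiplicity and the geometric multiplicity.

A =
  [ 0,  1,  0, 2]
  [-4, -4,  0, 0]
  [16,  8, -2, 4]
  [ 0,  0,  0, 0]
λ = -2: alg = 3, geom = 2; λ = 0: alg = 1, geom = 1

Step 1 — factor the characteristic polynomial to read off the algebraic multiplicities:
  χ_A(x) = x*(x + 2)^3

Step 2 — compute geometric multiplicities via the rank-nullity identity g(λ) = n − rank(A − λI):
  rank(A − (-2)·I) = 2, so dim ker(A − (-2)·I) = n − 2 = 2
  rank(A − (0)·I) = 3, so dim ker(A − (0)·I) = n − 3 = 1

Summary:
  λ = -2: algebraic multiplicity = 3, geometric multiplicity = 2
  λ = 0: algebraic multiplicity = 1, geometric multiplicity = 1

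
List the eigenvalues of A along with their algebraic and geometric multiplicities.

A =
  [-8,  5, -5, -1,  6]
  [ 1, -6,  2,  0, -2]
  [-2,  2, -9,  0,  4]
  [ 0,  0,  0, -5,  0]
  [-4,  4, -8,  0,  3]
λ = -5: alg = 5, geom = 3

Step 1 — factor the characteristic polynomial to read off the algebraic multiplicities:
  χ_A(x) = (x + 5)^5

Step 2 — compute geometric multiplicities via the rank-nullity identity g(λ) = n − rank(A − λI):
  rank(A − (-5)·I) = 2, so dim ker(A − (-5)·I) = n − 2 = 3

Summary:
  λ = -5: algebraic multiplicity = 5, geometric multiplicity = 3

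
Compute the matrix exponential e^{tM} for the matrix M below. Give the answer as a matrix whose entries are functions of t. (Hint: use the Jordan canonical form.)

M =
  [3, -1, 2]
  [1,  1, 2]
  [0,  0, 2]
e^{tM} =
  [t*exp(2*t) + exp(2*t), -t*exp(2*t), 2*t*exp(2*t)]
  [t*exp(2*t), -t*exp(2*t) + exp(2*t), 2*t*exp(2*t)]
  [0, 0, exp(2*t)]

Strategy: write M = P · J · P⁻¹ where J is a Jordan canonical form, so e^{tM} = P · e^{tJ} · P⁻¹, and e^{tJ} can be computed block-by-block.

M has Jordan form
J =
  [2, 1, 0]
  [0, 2, 0]
  [0, 0, 2]
(up to reordering of blocks).

Per-block formulas:
  For a 2×2 Jordan block J_2(2): exp(t · J_2(2)) = e^(2t)·(I + t·N), where N is the 2×2 nilpotent shift.
  For a 1×1 block at λ = 2: exp(t · [2]) = [e^(2t)].

After assembling e^{tJ} and conjugating by P, we get:

e^{tM} =
  [t*exp(2*t) + exp(2*t), -t*exp(2*t), 2*t*exp(2*t)]
  [t*exp(2*t), -t*exp(2*t) + exp(2*t), 2*t*exp(2*t)]
  [0, 0, exp(2*t)]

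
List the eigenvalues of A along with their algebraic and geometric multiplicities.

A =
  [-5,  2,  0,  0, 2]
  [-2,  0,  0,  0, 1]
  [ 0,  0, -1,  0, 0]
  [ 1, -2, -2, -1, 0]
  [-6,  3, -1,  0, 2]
λ = -1: alg = 5, geom = 2

Step 1 — factor the characteristic polynomial to read off the algebraic multiplicities:
  χ_A(x) = (x + 1)^5

Step 2 — compute geometric multiplicities via the rank-nullity identity g(λ) = n − rank(A − λI):
  rank(A − (-1)·I) = 3, so dim ker(A − (-1)·I) = n − 3 = 2

Summary:
  λ = -1: algebraic multiplicity = 5, geometric multiplicity = 2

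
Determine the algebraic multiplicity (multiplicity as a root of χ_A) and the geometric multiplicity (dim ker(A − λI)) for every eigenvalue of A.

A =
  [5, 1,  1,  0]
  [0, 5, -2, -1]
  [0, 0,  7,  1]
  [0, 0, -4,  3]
λ = 5: alg = 4, geom = 2

Step 1 — factor the characteristic polynomial to read off the algebraic multiplicities:
  χ_A(x) = (x - 5)^4

Step 2 — compute geometric multiplicities via the rank-nullity identity g(λ) = n − rank(A − λI):
  rank(A − (5)·I) = 2, so dim ker(A − (5)·I) = n − 2 = 2

Summary:
  λ = 5: algebraic multiplicity = 4, geometric multiplicity = 2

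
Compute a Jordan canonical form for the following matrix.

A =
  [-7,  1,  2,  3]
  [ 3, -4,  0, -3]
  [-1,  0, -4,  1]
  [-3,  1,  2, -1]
J_3(-4) ⊕ J_1(-4)

The characteristic polynomial is
  det(x·I − A) = x^4 + 16*x^3 + 96*x^2 + 256*x + 256 = (x + 4)^4

Eigenvalues and multiplicities (the geometric multiplicity of λ is n − rank(A − λI), which equals the number of Jordan blocks for λ):
  λ = -4: algebraic multiplicity = 4, geometric multiplicity = 2

Determining the block sizes for each eigenvalue:
  λ = -4: with am = 4 and gm = 2, the partition is not yet determined (e.g. several partitions of 4 into 2 parts exist). Let N = A − (-4)·I. Computing rank(N^1) = 2, rank(N^2) = 1, rank(N^3) = 0; the number of blocks of size ≥ j is rank(N^{j−1}) − rank(N^j), giving [2, 1, 1]. So we have 1 block(s) of size 3, 1 block(s) of size 1 → block sizes [3, 1]

Assembling the blocks gives a Jordan form
J =
  [-4,  1,  0,  0]
  [ 0, -4,  1,  0]
  [ 0,  0, -4,  0]
  [ 0,  0,  0, -4]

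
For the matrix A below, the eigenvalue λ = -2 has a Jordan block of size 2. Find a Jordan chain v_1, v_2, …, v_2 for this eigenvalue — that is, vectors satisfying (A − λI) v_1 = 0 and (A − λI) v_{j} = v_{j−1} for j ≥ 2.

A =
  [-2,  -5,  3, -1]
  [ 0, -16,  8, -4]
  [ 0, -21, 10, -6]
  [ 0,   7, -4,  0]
A Jordan chain for λ = -2 of length 2:
v_1 = (-5, -14, -21, 7)ᵀ
v_2 = (0, 1, 0, 0)ᵀ

Let N = A − (-2)·I. We want v_2 with N^2 v_2 = 0 but N^1 v_2 ≠ 0; then v_{j-1} := N · v_j for j = 2, …, 2.

Pick v_2 = (0, 1, 0, 0)ᵀ.
Then v_1 = N · v_2 = (-5, -14, -21, 7)ᵀ.

Sanity check: (A − (-2)·I) v_1 = (0, 0, 0, 0)ᵀ = 0. ✓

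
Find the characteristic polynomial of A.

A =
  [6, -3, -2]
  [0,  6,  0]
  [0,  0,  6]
x^3 - 18*x^2 + 108*x - 216

Expanding det(x·I − A) (e.g. by cofactor expansion or by noting that A is similar to its Jordan form J, which has the same characteristic polynomial as A) gives
  χ_A(x) = x^3 - 18*x^2 + 108*x - 216
which factors as (x - 6)^3. The eigenvalues (with algebraic multiplicities) are λ = 6 with multiplicity 3.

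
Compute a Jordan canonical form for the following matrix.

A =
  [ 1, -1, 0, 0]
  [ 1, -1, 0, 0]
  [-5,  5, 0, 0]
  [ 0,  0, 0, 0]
J_2(0) ⊕ J_1(0) ⊕ J_1(0)

The characteristic polynomial is
  det(x·I − A) = x^4

Eigenvalues and multiplicities (the geometric multiplicity of λ is n − rank(A − λI), which equals the number of Jordan blocks for λ):
  λ = 0: algebraic multiplicity = 4, geometric multiplicity = 3

Determining the block sizes for each eigenvalue:
  λ = 0: 3 blocks summing to 4 forces exactly one block of size 2 and the rest size 1 → block sizes [2, 1, 1]

Assembling the blocks gives a Jordan form
J =
  [0, 1, 0, 0]
  [0, 0, 0, 0]
  [0, 0, 0, 0]
  [0, 0, 0, 0]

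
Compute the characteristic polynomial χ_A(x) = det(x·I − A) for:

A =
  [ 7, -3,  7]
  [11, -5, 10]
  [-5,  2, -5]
x^3 + 3*x^2 + 3*x + 1

Expanding det(x·I − A) (e.g. by cofactor expansion or by noting that A is similar to its Jordan form J, which has the same characteristic polynomial as A) gives
  χ_A(x) = x^3 + 3*x^2 + 3*x + 1
which factors as (x + 1)^3. The eigenvalues (with algebraic multiplicities) are λ = -1 with multiplicity 3.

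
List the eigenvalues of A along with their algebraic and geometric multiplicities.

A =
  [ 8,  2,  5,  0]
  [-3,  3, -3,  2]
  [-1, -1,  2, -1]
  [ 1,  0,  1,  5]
λ = 3: alg = 1, geom = 1; λ = 5: alg = 3, geom = 1

Step 1 — factor the characteristic polynomial to read off the algebraic multiplicities:
  χ_A(x) = (x - 5)^3*(x - 3)

Step 2 — compute geometric multiplicities via the rank-nullity identity g(λ) = n − rank(A − λI):
  rank(A − (3)·I) = 3, so dim ker(A − (3)·I) = n − 3 = 1
  rank(A − (5)·I) = 3, so dim ker(A − (5)·I) = n − 3 = 1

Summary:
  λ = 3: algebraic multiplicity = 1, geometric multiplicity = 1
  λ = 5: algebraic multiplicity = 3, geometric multiplicity = 1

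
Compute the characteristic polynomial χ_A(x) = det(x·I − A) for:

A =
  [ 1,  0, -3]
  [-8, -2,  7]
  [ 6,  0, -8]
x^3 + 9*x^2 + 24*x + 20

Expanding det(x·I − A) (e.g. by cofactor expansion or by noting that A is similar to its Jordan form J, which has the same characteristic polynomial as A) gives
  χ_A(x) = x^3 + 9*x^2 + 24*x + 20
which factors as (x + 2)^2*(x + 5). The eigenvalues (with algebraic multiplicities) are λ = -5 with multiplicity 1, λ = -2 with multiplicity 2.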